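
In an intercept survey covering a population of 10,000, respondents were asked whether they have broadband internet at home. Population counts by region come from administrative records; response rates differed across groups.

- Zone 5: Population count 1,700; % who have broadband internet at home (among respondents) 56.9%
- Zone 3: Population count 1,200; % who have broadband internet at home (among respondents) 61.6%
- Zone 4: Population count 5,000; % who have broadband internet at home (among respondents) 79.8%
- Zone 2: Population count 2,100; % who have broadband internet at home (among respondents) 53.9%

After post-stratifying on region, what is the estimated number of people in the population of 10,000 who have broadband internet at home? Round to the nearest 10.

6,830

Each cell contributes its population count × the respondent rate:
  Zone 5: 1,700 × 56.9% = 967.3
  Zone 3: 1,200 × 61.6% = 739.2
  Zone 4: 5,000 × 79.8% = 3990
  Zone 2: 2,100 × 53.9% = 1131.9
Estimated total = 6828.4 → 6,830.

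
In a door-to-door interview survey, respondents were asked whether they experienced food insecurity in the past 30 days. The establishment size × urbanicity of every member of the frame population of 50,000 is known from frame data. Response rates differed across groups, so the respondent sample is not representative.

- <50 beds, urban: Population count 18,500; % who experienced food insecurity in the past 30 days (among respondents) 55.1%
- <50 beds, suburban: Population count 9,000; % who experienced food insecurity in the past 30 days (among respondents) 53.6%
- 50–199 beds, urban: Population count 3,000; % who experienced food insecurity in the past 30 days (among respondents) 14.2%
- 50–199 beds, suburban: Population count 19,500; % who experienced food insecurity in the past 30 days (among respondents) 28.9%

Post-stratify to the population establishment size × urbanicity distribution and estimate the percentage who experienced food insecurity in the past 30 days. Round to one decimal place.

Each cell contributes population-share × respondent value:
  <50 beds, urban: (18,500/50,000) × 55.1 = 20.387
  <50 beds, suburban: (9,000/50,000) × 53.6 = 9.648
  50–199 beds, urban: (3,000/50,000) × 14.2 = 0.852
  50–199 beds, suburban: (19,500/50,000) × 28.9 = 11.271
Post-stratified estimate = 42.158 → 42.2%.

42.2%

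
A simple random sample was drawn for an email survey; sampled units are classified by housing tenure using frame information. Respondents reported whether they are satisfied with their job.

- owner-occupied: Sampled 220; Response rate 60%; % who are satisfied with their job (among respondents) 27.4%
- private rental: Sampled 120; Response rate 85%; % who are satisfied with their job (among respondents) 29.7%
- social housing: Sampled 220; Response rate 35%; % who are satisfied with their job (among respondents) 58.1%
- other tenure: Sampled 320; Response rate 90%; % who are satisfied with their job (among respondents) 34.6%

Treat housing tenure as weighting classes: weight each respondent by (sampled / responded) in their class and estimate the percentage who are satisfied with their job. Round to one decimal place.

38.0%

Inverse-response-rate weighting restores each class to its sampled count, so class totals weight by n_sampled:
  owner-occupied: 220 × 27.4 = 6028
  private rental: 120 × 29.7 = 3564
  social housing: 220 × 58.1 = 12,782
  other tenure: 320 × 34.6 = 11,072
Adjusted estimate = 33,446 / 880 = 38.0068 → 38.0%.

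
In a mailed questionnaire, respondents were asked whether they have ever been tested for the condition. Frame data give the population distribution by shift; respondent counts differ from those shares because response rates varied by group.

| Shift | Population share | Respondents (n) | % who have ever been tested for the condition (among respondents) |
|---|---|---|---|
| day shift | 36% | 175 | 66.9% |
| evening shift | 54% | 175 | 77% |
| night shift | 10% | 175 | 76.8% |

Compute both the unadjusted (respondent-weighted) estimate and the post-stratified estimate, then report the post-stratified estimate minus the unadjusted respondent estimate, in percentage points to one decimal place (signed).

Without adjustment, the pooled respondent share is:
  (175/525)×66.9 + (175/525)×77 + (175/525)×76.8 = 73.5667%
Reweighting by population shift shares:
  0.36×66.9 + 0.54×77 + 0.1×76.8 = 73.344%
Difference = 73.344 − 73.5667 = -0.2227 pp.

-0.2 percentage points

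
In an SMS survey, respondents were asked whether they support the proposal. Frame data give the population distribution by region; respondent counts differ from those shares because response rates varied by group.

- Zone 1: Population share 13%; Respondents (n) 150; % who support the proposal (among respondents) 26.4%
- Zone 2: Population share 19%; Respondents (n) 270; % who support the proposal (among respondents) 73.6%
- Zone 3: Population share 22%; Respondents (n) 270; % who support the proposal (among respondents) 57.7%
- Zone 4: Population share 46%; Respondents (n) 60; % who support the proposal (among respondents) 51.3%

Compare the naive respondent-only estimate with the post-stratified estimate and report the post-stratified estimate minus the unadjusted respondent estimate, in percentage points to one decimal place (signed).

Unadjusted (pooled respondent) estimate weights by respondent counts:
  (150/750)×26.4 + (270/750)×73.6 + (270/750)×57.7 + (60/750)×51.3 = 56.652%
Post-stratifying to population shares instead:
  0.13×26.4 + 0.19×73.6 + 0.22×57.7 + 0.46×51.3 = 53.708%
Difference = 53.708 − 56.652 = -2.944 pp.

-2.9 percentage points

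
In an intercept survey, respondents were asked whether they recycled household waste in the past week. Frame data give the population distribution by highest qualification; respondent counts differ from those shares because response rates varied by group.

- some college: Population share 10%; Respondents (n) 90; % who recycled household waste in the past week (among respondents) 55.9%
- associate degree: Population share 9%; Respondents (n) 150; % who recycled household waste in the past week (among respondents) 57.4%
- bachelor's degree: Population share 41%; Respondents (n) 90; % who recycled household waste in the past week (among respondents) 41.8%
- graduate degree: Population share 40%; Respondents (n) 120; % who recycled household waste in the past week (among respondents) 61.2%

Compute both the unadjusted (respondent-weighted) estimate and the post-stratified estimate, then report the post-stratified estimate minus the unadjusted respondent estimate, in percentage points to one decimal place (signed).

Without adjustment, the pooled respondent share is:
  (90/450)×55.9 + (150/450)×57.4 + (90/450)×41.8 + (120/450)×61.2 = 54.9933%
Post-stratified estimate weights by population shares:
  0.1×55.9 + 0.09×57.4 + 0.41×41.8 + 0.4×61.2 = 52.374%
Difference = 52.374 − 54.9933 = -2.6193 pp.

-2.6 percentage points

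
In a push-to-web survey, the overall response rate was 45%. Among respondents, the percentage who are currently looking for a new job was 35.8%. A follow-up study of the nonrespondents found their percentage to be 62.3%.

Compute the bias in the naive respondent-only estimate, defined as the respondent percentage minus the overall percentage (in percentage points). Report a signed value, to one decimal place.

-14.6 percentage points

Nonresponse fraction = 1 − 0.45 = 0.55.
Bias = (nonresponse fraction) × (respondent percentage − nonrespondent percentage)
     = 0.55 × (35.8 − 62.3) = 0.55 × -26.5 = -14.575.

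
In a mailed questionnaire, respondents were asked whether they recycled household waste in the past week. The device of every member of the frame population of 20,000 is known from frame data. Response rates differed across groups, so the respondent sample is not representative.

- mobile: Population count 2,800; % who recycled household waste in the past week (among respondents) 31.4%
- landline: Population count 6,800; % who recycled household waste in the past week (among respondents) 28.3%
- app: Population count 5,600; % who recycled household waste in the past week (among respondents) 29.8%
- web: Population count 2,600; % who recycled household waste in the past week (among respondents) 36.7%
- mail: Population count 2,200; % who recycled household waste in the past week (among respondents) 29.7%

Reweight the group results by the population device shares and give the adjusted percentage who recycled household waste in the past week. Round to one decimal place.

30.4%

Weight each group's respondent value by its population share:
  mobile: (2,800/20,000) × 31.4 = 4.396
  landline: (6,800/20,000) × 28.3 = 9.622
  app: (5,600/20,000) × 29.8 = 8.344
  web: (2,600/20,000) × 36.7 = 4.771
  mail: (2,200/20,000) × 29.7 = 3.267
Post-stratified estimate = 30.4 → 30.4%.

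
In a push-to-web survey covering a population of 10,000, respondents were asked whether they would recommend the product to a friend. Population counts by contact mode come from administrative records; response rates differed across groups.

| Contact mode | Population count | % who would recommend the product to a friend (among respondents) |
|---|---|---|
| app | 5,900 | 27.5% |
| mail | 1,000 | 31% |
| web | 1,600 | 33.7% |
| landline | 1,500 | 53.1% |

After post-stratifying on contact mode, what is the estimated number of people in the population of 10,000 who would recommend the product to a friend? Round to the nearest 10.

3,270

Apply each group's respondent rate to its population count:
  app: 5,900 × 27.5% = 1622.5
  mail: 1,000 × 31% = 310
  web: 1,600 × 33.7% = 539.2
  landline: 1,500 × 53.1% = 796.5
Estimated total = 3268.2 → 3,270.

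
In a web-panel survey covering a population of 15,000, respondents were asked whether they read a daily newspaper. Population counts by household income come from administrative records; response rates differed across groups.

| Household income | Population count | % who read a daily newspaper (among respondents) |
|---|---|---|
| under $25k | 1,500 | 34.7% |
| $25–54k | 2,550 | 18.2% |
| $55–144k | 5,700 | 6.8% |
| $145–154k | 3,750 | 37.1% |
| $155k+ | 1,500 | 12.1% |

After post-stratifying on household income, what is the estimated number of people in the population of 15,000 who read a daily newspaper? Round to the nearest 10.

2,940

Estimated count per cell = population count × respondent percentage:
  under $25k: 1,500 × 34.7% = 520.5
  $25–54k: 2,550 × 18.2% = 464.1
  $55–144k: 5,700 × 6.8% = 387.6
  $145–154k: 3,750 × 37.1% = 1391.25
  $155k+: 1,500 × 12.1% = 181.5
Estimated total = 2944.95 → 2,940.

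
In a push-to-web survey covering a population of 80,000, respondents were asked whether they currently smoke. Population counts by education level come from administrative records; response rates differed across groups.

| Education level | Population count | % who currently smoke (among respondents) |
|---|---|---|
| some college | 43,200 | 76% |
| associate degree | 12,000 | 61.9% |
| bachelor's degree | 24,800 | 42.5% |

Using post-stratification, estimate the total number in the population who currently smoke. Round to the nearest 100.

50,800

Apply each group's respondent rate to its population count:
  some college: 43,200 × 76% = 32,832
  associate degree: 12,000 × 61.9% = 7428
  bachelor's degree: 24,800 × 42.5% = 10,540
Estimated total = 50,800 → 50,800.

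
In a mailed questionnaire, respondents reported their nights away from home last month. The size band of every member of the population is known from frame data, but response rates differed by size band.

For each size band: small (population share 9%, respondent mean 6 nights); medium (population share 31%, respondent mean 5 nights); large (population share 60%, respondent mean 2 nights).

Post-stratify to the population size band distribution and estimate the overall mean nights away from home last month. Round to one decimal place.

3.3

Post-stratification weights by population share, not respondent share:
  small: 0.09 × 6 = 0.54
  medium: 0.31 × 5 = 1.55
  large: 0.6 × 2 = 1.2
Post-stratified estimate = 3.29 → 3.3.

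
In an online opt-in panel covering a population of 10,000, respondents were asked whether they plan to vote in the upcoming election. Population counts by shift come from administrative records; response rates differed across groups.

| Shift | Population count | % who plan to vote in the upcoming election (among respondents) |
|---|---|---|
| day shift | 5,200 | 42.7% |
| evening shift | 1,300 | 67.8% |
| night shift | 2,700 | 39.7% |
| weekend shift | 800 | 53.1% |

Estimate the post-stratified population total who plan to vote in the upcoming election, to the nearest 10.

Apply each group's respondent rate to its population count:
  day shift: 5,200 × 42.7% = 2220.4
  evening shift: 1,300 × 67.8% = 881.4
  night shift: 2,700 × 39.7% = 1071.9
  weekend shift: 800 × 53.1% = 424.8
Estimated total = 4598.5 → 4,600.

4,600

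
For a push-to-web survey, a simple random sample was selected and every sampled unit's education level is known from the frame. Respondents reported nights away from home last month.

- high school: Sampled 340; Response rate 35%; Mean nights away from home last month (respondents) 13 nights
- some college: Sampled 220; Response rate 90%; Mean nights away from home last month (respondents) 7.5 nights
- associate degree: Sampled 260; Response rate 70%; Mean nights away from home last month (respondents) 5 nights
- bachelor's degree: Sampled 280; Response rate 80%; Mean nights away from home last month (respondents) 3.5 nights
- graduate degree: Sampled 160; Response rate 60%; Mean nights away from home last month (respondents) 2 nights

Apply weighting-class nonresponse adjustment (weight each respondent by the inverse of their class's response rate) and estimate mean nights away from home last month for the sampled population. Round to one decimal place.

With weight = n_sampled/n_responded per class, the weighted class total is n_sampled:
  high school: 340 × 13 = 4420
  some college: 220 × 7.5 = 1650
  associate degree: 260 × 5 = 1300
  bachelor's degree: 280 × 3.5 = 980
  graduate degree: 160 × 2 = 320
Adjusted estimate = 8670 / 1,260 = 6.88095 → 6.9.

6.9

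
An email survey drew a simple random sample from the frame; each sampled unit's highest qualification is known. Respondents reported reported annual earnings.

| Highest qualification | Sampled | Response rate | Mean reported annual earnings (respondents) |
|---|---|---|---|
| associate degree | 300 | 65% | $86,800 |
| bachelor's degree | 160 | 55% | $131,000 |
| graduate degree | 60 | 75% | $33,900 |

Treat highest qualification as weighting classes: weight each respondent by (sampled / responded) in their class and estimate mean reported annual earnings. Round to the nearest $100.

$94,300

Inverse-response-rate weighting restores each class to its sampled count, so class totals weight by n_sampled:
  associate degree: 300 × 86,800 = 26,040,000
  bachelor's degree: 160 × 131,000 = 20,960,000
  graduate degree: 60 × 33,900 = 2,034,000
Adjusted estimate = 49,034,000 / 520 = 94296.2 → $94,300.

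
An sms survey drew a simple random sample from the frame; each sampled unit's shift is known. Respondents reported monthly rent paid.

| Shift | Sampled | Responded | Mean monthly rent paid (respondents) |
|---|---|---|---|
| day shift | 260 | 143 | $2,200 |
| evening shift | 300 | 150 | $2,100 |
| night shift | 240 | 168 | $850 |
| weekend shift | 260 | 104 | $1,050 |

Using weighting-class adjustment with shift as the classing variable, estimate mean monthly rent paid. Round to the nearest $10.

$1,580

Class response rates: day shift 143/260 = 55%, evening shift 150/300 = 50%, night shift 168/240 = 70%, weekend shift 104/260 = 40%.
With weight = n_sampled/n_responded per class, the weighted class total is n_sampled:
  day shift: 260 × 2200 = 572,000
  evening shift: 300 × 2100 = 630,000
  night shift: 240 × 850 = 204,000
  weekend shift: 260 × 1050 = 273,000
Adjusted estimate = 1,679,000 / 1,060 = 1583.96 → $1,580.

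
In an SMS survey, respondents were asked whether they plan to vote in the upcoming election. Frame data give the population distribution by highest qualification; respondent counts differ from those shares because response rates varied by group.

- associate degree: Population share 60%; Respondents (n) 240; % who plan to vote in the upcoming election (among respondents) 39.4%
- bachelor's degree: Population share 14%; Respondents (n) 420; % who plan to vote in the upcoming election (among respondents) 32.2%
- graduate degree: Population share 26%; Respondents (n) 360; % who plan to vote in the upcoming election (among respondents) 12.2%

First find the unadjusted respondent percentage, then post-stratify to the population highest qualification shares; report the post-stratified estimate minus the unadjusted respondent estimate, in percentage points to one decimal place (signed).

Unadjusted (pooled respondent) estimate weights by respondent counts:
  (240/1020)×39.4 + (420/1020)×32.2 + (360/1020)×12.2 = 26.8353%
Post-stratified estimate weights by population shares:
  0.6×39.4 + 0.14×32.2 + 0.26×12.2 = 31.32%
Difference = 31.32 − 26.8353 = 4.4847 pp.

+4.5 percentage points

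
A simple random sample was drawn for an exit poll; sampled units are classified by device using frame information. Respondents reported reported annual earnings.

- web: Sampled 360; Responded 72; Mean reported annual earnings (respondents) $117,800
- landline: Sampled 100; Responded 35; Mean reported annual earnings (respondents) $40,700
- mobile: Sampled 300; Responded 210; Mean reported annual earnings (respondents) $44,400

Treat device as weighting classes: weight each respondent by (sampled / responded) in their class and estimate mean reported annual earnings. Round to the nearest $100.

Class response rates: web 72/360 = 20%, landline 35/100 = 35%, mobile 210/300 = 70%.
Each respondent's weight = sampled/responded in their class; summing within a class gives n_sampled, so:
  web: 360 × 117,800 = 42,408,000
  landline: 100 × 40,700 = 4,070,000
  mobile: 300 × 44,400 = 13,320,000
Adjusted estimate = 59,798,000 / 760 = 78681.6 → $78,700.

$78,700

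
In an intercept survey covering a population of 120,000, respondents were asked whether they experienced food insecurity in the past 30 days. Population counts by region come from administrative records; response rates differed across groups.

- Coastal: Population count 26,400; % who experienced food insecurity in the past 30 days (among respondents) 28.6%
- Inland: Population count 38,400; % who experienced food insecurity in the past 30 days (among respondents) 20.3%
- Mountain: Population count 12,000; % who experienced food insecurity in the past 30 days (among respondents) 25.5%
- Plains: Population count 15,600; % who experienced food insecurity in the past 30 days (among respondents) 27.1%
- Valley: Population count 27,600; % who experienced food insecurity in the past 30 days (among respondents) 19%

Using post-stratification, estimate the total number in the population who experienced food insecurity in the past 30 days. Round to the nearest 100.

Apply each group's respondent rate to its population count:
  Coastal: 26,400 × 28.6% = 7550.4
  Inland: 38,400 × 20.3% = 7795.2
  Mountain: 12,000 × 25.5% = 3060
  Plains: 15,600 × 27.1% = 4227.6
  Valley: 27,600 × 19% = 5244
Estimated total = 27877.2 → 27,900.

27,900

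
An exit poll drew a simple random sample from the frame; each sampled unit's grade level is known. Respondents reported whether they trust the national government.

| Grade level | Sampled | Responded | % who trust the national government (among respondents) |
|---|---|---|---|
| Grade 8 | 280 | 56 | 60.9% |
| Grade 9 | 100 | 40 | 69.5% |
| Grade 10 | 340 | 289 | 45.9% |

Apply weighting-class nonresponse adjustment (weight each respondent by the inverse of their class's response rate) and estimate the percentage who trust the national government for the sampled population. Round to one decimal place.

55.0%

Response rates by class: Grade 8 56/280 = 20%, Grade 9 40/100 = 40%, Grade 10 289/340 = 85%.
Weighting each respondent by the inverse class response rate inflates each class back to its sampled size, so the class weight is n_sampled:
  Grade 8: 280 × 60.9 = 17,052
  Grade 9: 100 × 69.5 = 6950
  Grade 10: 340 × 45.9 = 15,606
Adjusted estimate = 39,608 / 720 = 55.0111 → 55.0%.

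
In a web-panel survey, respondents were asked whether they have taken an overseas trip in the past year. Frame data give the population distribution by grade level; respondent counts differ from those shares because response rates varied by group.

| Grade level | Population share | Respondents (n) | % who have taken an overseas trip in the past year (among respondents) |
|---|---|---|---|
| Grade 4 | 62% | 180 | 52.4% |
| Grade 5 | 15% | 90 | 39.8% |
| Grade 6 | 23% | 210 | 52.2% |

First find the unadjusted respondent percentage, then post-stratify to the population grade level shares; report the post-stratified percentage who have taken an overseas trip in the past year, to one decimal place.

50.5%

Naive respondent-only estimate (weights = respondent counts):
  (180/480)×52.4 + (90/480)×39.8 + (210/480)×52.2 = 49.95%
Post-stratified estimate weights by population shares:
  0.62×52.4 + 0.15×39.8 + 0.23×52.2 = 50.464%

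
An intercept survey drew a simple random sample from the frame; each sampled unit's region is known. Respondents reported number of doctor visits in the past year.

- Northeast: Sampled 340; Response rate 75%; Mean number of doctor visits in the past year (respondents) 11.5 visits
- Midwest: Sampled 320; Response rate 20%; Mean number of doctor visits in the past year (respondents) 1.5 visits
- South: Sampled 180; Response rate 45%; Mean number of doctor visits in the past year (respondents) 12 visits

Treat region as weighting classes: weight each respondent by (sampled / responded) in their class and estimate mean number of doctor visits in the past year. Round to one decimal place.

7.8

With weight = n_sampled/n_responded per class, the weighted class total is n_sampled:
  Northeast: 340 × 11.5 = 3910
  Midwest: 320 × 1.5 = 480
  South: 180 × 12 = 2160
Adjusted estimate = 6550 / 840 = 7.79762 → 7.8.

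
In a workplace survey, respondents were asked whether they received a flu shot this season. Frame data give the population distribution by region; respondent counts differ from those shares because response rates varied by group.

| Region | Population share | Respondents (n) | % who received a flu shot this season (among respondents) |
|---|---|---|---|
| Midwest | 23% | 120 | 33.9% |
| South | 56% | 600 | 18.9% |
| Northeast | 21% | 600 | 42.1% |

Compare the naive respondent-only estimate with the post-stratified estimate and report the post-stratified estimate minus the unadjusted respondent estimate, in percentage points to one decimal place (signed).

Naive respondent-only estimate (weights = respondent counts):
  (120/1320)×33.9 + (600/1320)×18.9 + (600/1320)×42.1 = 30.8091%
Post-stratifying to population shares instead:
  0.23×33.9 + 0.56×18.9 + 0.21×42.1 = 27.222%
Difference = 27.222 − 30.8091 = -3.5871 pp.

-3.6 percentage points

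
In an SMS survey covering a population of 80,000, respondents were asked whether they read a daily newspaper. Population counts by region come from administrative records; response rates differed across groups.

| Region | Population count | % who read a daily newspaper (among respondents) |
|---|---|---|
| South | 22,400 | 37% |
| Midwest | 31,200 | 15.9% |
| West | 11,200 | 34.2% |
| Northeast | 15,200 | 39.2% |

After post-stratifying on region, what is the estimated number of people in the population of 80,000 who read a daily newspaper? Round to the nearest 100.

23,000

Estimated count per cell = population count × respondent percentage:
  South: 22,400 × 37% = 8288
  Midwest: 31,200 × 15.9% = 4960.8
  West: 11,200 × 34.2% = 3830.4
  Northeast: 15,200 × 39.2% = 5958.4
Estimated total = 23037.6 → 23,000.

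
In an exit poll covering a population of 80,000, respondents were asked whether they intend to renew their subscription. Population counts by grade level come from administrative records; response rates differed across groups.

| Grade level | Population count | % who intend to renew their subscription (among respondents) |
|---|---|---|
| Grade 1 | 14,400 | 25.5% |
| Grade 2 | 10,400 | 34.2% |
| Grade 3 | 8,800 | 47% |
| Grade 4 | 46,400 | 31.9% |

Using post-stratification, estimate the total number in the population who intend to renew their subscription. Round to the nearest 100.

26,200

Each cell contributes its population count × the respondent rate:
  Grade 1: 14,400 × 25.5% = 3672
  Grade 2: 10,400 × 34.2% = 3556.8
  Grade 3: 8,800 × 47% = 4136
  Grade 4: 46,400 × 31.9% = 14801.6
Estimated total = 26166.4 → 26,200.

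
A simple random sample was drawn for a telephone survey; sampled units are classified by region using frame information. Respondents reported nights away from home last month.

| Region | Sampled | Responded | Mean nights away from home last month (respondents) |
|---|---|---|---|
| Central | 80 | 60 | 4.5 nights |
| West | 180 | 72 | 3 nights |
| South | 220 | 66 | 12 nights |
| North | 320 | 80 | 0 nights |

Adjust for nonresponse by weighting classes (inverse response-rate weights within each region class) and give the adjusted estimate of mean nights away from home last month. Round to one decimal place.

Response rates by class: Central 60/80 = 75%, West 72/180 = 40%, South 66/220 = 30%, North 80/320 = 25%.
Each respondent's weight = sampled/responded in their class; summing within a class gives n_sampled, so:
  Central: 80 × 4.5 = 360
  West: 180 × 3 = 540
  South: 220 × 12 = 2640
  North: 320 × 0 = 0
Adjusted estimate = 3540 / 800 = 4.425 → 4.4.

4.4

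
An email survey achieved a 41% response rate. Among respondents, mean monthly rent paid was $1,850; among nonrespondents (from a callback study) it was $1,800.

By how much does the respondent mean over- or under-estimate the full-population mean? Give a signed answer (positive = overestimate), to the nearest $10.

+$30

Nonresponse fraction = 1 − 0.41 = 0.59.
Bias = (nonresponse fraction) × (respondent mean − nonrespondent mean)
     = 0.59 × (1850 − 1800) = 0.59 × 50 = 29.5.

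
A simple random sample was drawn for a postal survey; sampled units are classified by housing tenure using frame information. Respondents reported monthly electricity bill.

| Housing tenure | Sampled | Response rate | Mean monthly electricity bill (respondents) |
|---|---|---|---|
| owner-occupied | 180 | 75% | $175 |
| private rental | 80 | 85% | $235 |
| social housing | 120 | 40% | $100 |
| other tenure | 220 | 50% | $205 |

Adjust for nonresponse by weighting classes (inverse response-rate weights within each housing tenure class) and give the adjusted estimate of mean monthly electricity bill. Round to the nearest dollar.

Each respondent's weight = sampled/responded in their class; summing within a class gives n_sampled, so:
  owner-occupied: 180 × 175 = 31,500
  private rental: 80 × 235 = 18,800
  social housing: 120 × 100 = 12,000
  other tenure: 220 × 205 = 45,100
Adjusted estimate = 107,400 / 600 = 179 → $179.

$179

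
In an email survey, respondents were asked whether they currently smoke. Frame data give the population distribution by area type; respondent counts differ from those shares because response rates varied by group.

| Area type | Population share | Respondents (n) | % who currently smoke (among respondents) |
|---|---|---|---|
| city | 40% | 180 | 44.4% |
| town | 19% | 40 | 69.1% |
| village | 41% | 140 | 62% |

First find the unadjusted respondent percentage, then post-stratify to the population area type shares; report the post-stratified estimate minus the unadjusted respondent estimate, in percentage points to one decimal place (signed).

Naive respondent-only estimate (weights = respondent counts):
  (180/360)×44.4 + (40/360)×69.1 + (140/360)×62 = 53.9889%
Post-stratified estimate weights by population shares:
  0.4×44.4 + 0.19×69.1 + 0.41×62 = 56.309%
Difference = 56.309 − 53.9889 = 2.3201 pp.

+2.3 percentage points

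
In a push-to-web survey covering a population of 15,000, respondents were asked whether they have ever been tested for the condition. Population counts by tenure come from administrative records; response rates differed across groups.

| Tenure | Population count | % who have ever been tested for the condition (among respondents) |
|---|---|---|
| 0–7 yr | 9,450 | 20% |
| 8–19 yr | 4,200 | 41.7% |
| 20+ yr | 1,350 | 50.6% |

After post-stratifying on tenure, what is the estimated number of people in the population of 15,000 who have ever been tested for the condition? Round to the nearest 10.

4,320

Each cell contributes its population count × the respondent rate:
  0–7 yr: 9,450 × 20% = 1890
  8–19 yr: 4,200 × 41.7% = 1751.4
  20+ yr: 1,350 × 50.6% = 683.1
Estimated total = 4324.5 → 4,320.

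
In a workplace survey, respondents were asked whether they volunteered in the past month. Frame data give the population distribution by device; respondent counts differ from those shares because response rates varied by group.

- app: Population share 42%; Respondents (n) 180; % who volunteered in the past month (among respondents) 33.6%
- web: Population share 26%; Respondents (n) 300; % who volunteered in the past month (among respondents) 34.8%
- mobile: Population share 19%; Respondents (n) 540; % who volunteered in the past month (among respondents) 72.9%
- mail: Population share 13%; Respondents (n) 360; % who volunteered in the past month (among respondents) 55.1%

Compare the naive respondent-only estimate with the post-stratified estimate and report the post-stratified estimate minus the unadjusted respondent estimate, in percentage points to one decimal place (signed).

-10.7 percentage points

Naive respondent-only estimate (weights = respondent counts):
  (180/1380)×33.6 + (300/1380)×34.8 + (540/1380)×72.9 + (360/1380)×55.1 = 54.8478%
Reweighting by population device shares:
  0.42×33.6 + 0.26×34.8 + 0.19×72.9 + 0.13×55.1 = 44.174%
Difference = 44.174 − 54.8478 = -10.6738 pp.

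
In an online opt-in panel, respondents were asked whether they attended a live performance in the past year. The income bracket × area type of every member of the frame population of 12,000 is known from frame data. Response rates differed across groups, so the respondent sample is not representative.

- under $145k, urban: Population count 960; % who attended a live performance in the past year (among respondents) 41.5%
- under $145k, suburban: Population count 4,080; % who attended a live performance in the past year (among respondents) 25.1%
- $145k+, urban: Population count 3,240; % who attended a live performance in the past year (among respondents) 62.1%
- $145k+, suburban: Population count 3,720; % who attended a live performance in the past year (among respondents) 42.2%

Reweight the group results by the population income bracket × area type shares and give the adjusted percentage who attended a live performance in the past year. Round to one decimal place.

Each cell contributes population-share × respondent value:
  under $145k, urban: (960/12,000) × 41.5 = 3.32
  under $145k, suburban: (4,080/12,000) × 25.1 = 8.534
  $145k+, urban: (3,240/12,000) × 62.1 = 16.767
  $145k+, suburban: (3,720/12,000) × 42.2 = 13.082
Post-stratified estimate = 41.703 → 41.7%.

41.7%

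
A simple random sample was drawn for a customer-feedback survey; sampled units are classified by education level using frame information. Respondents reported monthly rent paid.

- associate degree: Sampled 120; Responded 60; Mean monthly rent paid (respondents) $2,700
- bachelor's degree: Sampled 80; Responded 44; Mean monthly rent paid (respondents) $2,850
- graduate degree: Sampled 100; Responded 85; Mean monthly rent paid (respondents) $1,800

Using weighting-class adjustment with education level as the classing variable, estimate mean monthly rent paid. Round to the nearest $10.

Class response rates: associate degree 60/120 = 50%, bachelor's degree 44/80 = 55%, graduate degree 85/100 = 85%.
Inverse-response-rate weighting restores each class to its sampled count, so class totals weight by n_sampled:
  associate degree: 120 × 2700 = 324,000
  bachelor's degree: 80 × 2850 = 228,000
  graduate degree: 100 × 1800 = 180,000
Adjusted estimate = 732,000 / 300 = 2440 → $2,440.

$2,440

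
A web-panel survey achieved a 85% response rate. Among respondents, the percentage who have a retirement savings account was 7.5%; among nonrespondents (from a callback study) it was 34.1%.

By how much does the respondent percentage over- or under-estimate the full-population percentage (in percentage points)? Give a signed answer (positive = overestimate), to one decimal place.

Nonresponse fraction = 1 − 0.85 = 0.15.
Bias = (nonresponse fraction) × (respondent percentage − nonrespondent percentage)
     = 0.15 × (7.5 − 34.1) = 0.15 × -26.6 = -3.99.

-4.0 percentage points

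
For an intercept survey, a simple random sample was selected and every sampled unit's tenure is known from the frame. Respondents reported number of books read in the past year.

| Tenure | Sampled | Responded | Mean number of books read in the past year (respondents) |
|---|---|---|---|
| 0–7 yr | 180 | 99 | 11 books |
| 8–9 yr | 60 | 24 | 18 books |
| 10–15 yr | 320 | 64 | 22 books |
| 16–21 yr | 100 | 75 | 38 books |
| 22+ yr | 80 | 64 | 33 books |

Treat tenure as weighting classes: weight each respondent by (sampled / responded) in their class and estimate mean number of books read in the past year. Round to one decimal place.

Response rates by class: 0–7 yr 99/180 = 55%, 8–9 yr 24/60 = 40%, 10–15 yr 64/320 = 20%, 16–21 yr 75/100 = 75%, 22+ yr 64/80 = 80%.
With weight = n_sampled/n_responded per class, the weighted class total is n_sampled:
  0–7 yr: 180 × 11 = 1980
  8–9 yr: 60 × 18 = 1080
  10–15 yr: 320 × 22 = 7040
  16–21 yr: 100 × 38 = 3800
  22+ yr: 80 × 33 = 2640
Adjusted estimate = 16,540 / 740 = 22.3514 → 22.4.

22.4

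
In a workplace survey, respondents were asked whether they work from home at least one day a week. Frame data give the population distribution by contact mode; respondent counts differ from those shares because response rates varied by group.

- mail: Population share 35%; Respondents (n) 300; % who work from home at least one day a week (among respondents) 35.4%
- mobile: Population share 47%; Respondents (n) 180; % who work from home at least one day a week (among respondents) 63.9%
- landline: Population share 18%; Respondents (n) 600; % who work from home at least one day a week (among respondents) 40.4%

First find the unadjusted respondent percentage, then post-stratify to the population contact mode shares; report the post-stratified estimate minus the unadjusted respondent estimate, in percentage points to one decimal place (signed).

Without adjustment, the pooled respondent share is:
  (300/1080)×35.4 + (180/1080)×63.9 + (600/1080)×40.4 = 42.9278%
Post-stratifying to population shares instead:
  0.35×35.4 + 0.47×63.9 + 0.18×40.4 = 49.695%
Difference = 49.695 − 42.9278 = 6.7672 pp.

+6.8 percentage points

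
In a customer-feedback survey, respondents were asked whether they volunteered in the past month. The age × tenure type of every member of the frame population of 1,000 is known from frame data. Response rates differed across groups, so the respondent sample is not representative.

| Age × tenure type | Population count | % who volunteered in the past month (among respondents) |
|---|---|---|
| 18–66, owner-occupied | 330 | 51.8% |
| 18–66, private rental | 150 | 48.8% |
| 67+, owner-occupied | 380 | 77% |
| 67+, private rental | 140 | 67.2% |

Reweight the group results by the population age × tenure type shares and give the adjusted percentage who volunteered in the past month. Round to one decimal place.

63.1%

Reweight to the known age × tenure type distribution:
  18–66, owner-occupied: (330/1,000) × 51.8 = 17.094
  18–66, private rental: (150/1,000) × 48.8 = 7.32
  67+, owner-occupied: (380/1,000) × 77 = 29.26
  67+, private rental: (140/1,000) × 67.2 = 9.408
Post-stratified estimate = 63.082 → 63.1%.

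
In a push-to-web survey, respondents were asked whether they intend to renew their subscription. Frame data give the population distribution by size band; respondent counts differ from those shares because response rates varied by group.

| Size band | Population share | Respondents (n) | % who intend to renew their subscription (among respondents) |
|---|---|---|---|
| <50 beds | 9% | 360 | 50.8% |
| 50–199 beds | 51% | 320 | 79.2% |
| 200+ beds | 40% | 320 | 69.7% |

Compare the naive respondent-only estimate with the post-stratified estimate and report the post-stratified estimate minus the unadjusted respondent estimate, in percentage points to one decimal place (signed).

Unadjusted (pooled respondent) estimate weights by respondent counts:
  (360/1000)×50.8 + (320/1000)×79.2 + (320/1000)×69.7 = 65.936%
Post-stratifying to population shares instead:
  0.09×50.8 + 0.51×79.2 + 0.4×69.7 = 72.844%
Difference = 72.844 − 65.936 = 6.908 pp.

+6.9 percentage points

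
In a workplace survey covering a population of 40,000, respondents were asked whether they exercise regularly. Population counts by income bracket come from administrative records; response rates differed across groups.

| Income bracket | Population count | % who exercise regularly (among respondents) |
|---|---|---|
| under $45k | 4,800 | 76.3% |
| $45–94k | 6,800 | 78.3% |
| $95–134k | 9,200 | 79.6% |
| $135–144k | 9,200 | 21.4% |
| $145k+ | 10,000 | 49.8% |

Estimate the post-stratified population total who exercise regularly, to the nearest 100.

Each cell contributes its population count × the respondent rate:
  under $45k: 4,800 × 76.3% = 3662.4
  $45–94k: 6,800 × 78.3% = 5324.4
  $95–134k: 9,200 × 79.6% = 7323.2
  $135–144k: 9,200 × 21.4% = 1968.8
  $145k+: 10,000 × 49.8% = 4980
Estimated total = 23258.8 → 23,300.

23,300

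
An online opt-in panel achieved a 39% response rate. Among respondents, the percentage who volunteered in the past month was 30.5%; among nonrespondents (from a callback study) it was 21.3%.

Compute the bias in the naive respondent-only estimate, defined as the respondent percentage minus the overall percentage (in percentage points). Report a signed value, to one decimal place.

Nonresponse fraction = 1 − 0.39 = 0.61.
Bias = (nonresponse fraction) × (respondent percentage − nonrespondent percentage)
     = 0.61 × (30.5 − 21.3) = 0.61 × 9.2 = 5.612.

+5.6 percentage points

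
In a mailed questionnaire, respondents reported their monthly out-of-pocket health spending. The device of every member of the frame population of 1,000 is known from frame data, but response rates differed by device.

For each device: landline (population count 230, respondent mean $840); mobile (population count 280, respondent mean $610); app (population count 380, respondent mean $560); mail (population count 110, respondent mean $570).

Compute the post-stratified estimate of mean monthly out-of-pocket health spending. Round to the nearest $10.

$640

Each cell contributes population-share × respondent value:
  landline: (230/1,000) × 840 = 193.2
  mobile: (280/1,000) × 610 = 170.8
  app: (380/1,000) × 560 = 212.8
  mail: (110/1,000) × 570 = 62.7
Post-stratified estimate = 639.5 → $640.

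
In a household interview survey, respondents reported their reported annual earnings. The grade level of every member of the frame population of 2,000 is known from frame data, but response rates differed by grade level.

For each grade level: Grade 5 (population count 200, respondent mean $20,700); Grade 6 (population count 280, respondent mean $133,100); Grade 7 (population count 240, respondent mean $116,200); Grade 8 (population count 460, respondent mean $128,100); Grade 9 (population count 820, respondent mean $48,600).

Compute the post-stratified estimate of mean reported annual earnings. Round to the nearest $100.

Reweight to the known grade level distribution:
  Grade 5: (200/2,000) × 20,700 = 2070
  Grade 6: (280/2,000) × 133,100 = 18,634
  Grade 7: (240/2,000) × 116,200 = 13,944
  Grade 8: (460/2,000) × 128,100 = 29,463
  Grade 9: (820/2,000) × 48,600 = 19,926
Post-stratified estimate = 84,037 → $84,000.

$84,000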